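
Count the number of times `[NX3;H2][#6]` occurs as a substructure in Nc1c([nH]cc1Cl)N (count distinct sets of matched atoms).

2

[NX3;H2][#6] is the SMARTS for a primary amine: a trivalent nitrogen with two H attached to carbon.
The molecule carries 2 separate instances of a primary amino group (-NH2) meeting every constraint; each maps to a distinct set of atoms, giving 2 matches.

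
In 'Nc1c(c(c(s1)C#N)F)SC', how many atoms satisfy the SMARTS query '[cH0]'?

4

The query [cH0] means: aromatic carbon with no attached hydrogen (substituted or ring-fusion).
Check the 11 heavy atoms by environment: 1× s (aromatic, H0) → no; 4× c (aromatic, H0) → match; 1× S (H0) → no; 1× C (H3) → no; 1× F (H0) → no; 1× C (H0) → no; 1× N (H0) → no; 1× N (H2) → no.
That gives 4 matching atoms.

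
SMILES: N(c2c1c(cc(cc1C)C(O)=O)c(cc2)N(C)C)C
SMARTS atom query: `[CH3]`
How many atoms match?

4

The query [CH3] means: aliphatic carbon with exactly three hydrogens.
Check the 19 heavy atoms by environment: 6× c (aromatic, H0) → no; 4× c (aromatic, H1) → no; 1× N (H1) → no; 4× C (H3) → match; 1× C (H0) → no; 1× O (H0) → no; 1× O (H1) → no; 1× N (H0) → no.
That gives 4 matching atoms.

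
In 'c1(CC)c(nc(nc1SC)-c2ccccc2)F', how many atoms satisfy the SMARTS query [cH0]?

5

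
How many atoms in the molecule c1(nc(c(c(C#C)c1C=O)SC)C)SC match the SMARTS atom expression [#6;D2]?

2

The query [#6;D2] means: any carbon bonded to exactly two heavy atoms.
Check the 15 heavy atoms by environment: 1× n (aromatic, D2) → no; 5× c (aromatic, D3) → no; 2× C (D2) → match; 1× O (D1) → no; 4× C (D1) → no; 2× S (D2) → no.
That gives 2 matching atoms.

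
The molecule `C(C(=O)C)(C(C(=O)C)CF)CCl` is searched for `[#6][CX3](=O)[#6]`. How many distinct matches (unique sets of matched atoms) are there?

[#6][CX3](=O)[#6] is the SMARTS for a ketone: a carbonyl carbon (no H) flanked by two carbons.
The molecule carries 2 separate instances of an acetyl/ketone group (-C(=O)CH3) meeting every constraint; each maps to a distinct set of atoms, giving 2 matches.

2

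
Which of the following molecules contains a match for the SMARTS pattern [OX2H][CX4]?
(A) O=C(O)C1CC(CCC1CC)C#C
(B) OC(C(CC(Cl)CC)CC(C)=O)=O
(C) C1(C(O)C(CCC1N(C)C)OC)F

[OX2H][CX4] describes a hydroxyl oxygen bound to an sp3 (X4) carbon (an aliphatic alcohol).
(A) has a carboxylic acid group (-C(=O)OH) but the -OH is on a CX3 carbonyl carbon, not a CX4 carbon.
(B) has a carboxylic acid group (-C(=O)OH) but the -OH is on a CX3 carbonyl carbon, not a CX4 carbon.
(C) contains a hydroxyl group (-OH), which satisfies every atom and bond constraint.
So the answer is (C).

C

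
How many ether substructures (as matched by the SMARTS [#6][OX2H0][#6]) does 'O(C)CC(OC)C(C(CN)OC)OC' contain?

[#6][OX2H0][#6] is the SMARTS for an ether: an aliphatic oxygen bridging two carbons with no H on the oxygen.
The molecule carries 4 separate instances of a methoxy ether (-OCH3) meeting every constraint; each maps to a distinct set of atoms, giving 4 matches.

4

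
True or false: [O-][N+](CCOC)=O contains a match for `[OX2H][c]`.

The pattern [OX2H][c] describes a hydroxyl oxygen attached to an aromatic carbon — a phenol.
The closest candidate here is a methoxy ether (-OCH3), but the oxygen has H0, not H1. No other fragment satisfies the full query, so there is no match.

False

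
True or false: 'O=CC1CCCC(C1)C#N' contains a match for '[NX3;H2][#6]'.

False

The pattern [NX3;H2][#6] describes a trivalent nitrogen with two H attached to carbon — a primary amine.
The closest candidate here is a nitrile (-C#N), but the nitrogen is NX1 (triple-bonded), not NX3 with two H. No other fragment satisfies the full query, so there is no match.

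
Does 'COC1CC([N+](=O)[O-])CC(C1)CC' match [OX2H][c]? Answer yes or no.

The pattern [OX2H][c] describes a hydroxyl oxygen attached to an aromatic carbon — a phenol.
The closest candidate here is a methoxy ether (-OCH3), but the oxygen has H0, not H1. No other fragment satisfies the full query, so there is no match.

No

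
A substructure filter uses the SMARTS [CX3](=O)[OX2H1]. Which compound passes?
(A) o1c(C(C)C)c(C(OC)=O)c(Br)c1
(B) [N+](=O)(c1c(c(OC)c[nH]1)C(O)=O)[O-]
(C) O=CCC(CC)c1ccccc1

B

[CX3](=O)[OX2H1] describes an sp2 carbon double-bonded to O and single-bonded to an -OH oxygen (a carboxylic acid).
(A) has a methyl-ester group (-C(=O)OCH3) but the singly-bonded O has no H (OX2H0, not OX2H1).
(B) contains a carboxylic acid group (-C(=O)OH), which satisfies every atom and bond constraint.
(C) has an aldehyde (-CHO) but there is no singly-bonded oxygen on the carbonyl carbon.
So the answer is (B).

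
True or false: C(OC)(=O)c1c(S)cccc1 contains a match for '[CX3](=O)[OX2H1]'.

The pattern [CX3](=O)[OX2H1] describes an sp2 carbon double-bonded to O and single-bonded to an -OH oxygen — a carboxylic acid.
The closest candidate here is a methyl-ester group (-C(=O)OCH3), but the singly-bonded O has no H (OX2H0, not OX2H1). No other fragment satisfies the full query, so there is no match.

False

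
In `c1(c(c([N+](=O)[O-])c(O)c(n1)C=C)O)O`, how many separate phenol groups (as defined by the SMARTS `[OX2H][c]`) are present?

3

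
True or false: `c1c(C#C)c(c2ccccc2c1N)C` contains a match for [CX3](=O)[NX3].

False

The pattern [CX3](=O)[NX3] describes a carbonyl carbon bonded to a trivalent nitrogen — an amide.
The closest candidate here is a primary amino group (-NH2), but the -NH2 is not attached to a carbonyl carbon. No other fragment satisfies the full query, so there is no match.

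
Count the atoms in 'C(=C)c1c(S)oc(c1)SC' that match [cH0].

3

The query [cH0] means: aromatic carbon with no attached hydrogen (substituted or ring-fusion).
Check the 10 heavy atoms by environment: 1× o (aromatic, H0) → no; 3× c (aromatic, H0) → match; 1× c (aromatic, H1) → no; 1× C (H1) → no; 1× C (H2) → no; 1× S (H1) → no; 1× S (H0) → no; 1× C (H3) → no.
That gives 3 matching atoms.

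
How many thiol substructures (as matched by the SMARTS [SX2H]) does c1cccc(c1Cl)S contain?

[SX2H] is the SMARTS for a thiol: an aliphatic sulfur with two connections, one being H.
Exactly one fragment in the molecule meets all constraints, giving 1 match.

1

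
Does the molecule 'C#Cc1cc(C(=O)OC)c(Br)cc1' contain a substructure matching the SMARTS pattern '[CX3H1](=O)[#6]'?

No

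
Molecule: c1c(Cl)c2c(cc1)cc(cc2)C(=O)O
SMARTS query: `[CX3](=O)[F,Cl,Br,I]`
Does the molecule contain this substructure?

The pattern [CX3](=O)[F,Cl,Br,I] describes a carbonyl carbon bonded to a halogen — an acyl halide.
The closest candidate here is a chloro substituent, but the Cl is not on a carbonyl carbon. No other fragment satisfies the full query, so there is no match.

No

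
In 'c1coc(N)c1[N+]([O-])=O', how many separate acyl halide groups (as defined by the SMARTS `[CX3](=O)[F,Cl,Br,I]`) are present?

[CX3](=O)[F,Cl,Br,I] is the SMARTS for an acyl halide: a carbonyl carbon bonded to a halogen.
No fragment in the molecule satisfies every constraint, giving 0 matches.

0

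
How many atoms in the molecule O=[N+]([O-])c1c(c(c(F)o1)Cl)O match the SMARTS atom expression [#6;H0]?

4

Check the 11 heavy atoms by environment: 1× o (aromatic, H0) → no; 4× c (aromatic, H0) → match; 1× Cl (H0) → no; 1× O (H1) → no; 1× F (H0) → no; 1× N (charge +1, H0) → no; 1× O (charge -1, H0) → no; 1× O (H0) → no.
That gives 4 matching atoms.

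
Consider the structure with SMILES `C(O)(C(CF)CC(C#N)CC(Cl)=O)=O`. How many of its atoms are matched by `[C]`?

8

The query [C] means: uppercase C matches aliphatic (non-aromatic) carbon only.
Check the 14 heavy atoms by environment: 8× C → match; 3× O → no; 1× Cl → no; 1× N → no; 1× F → no.
That gives 8 matching atoms.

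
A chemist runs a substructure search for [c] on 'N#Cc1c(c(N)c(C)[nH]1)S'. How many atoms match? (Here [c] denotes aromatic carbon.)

4

The query [c] means: lowercase c matches aromatic carbon only.
Check the 10 heavy atoms by environment: 1× n (aromatic) → no; 4× c (aromatic) → match; 2× C → no; 2× N → no; 1× S → no.
That gives 4 matching atoms.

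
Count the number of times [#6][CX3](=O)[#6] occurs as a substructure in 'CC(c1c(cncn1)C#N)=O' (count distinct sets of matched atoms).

1

[#6][CX3](=O)[#6] is the SMARTS for a ketone: a carbonyl carbon (no H) flanked by two carbons.
Exactly one fragment in the molecule meets all constraints, giving 1 match.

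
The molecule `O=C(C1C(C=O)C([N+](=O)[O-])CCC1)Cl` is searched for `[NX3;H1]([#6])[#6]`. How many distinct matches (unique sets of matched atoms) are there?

0

[NX3;H1]([#6])[#6] is the SMARTS for a secondary amine: a trivalent nitrogen with one H, bonded to two carbons.
No fragment in the molecule satisfies every constraint, giving 0 matches.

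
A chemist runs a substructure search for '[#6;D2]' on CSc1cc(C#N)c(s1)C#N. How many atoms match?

3

The query [#6;D2] means: any carbon bonded to exactly two heavy atoms.
Check the 11 heavy atoms by environment: 1× s (aromatic, D2) → no; 3× c (aromatic, D3) → no; 1× c (aromatic, D2) → match; 1× S (D2) → no; 1× C (D1) → no; 2× C (D2) → match; 2× N (D1) → no.
Summing the matching environments: 1 + 2 = 3 matching atoms.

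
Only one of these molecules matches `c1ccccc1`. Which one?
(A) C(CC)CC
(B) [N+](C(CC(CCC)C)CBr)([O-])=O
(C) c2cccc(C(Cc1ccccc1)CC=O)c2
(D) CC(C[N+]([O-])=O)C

c1ccccc1 describes six aromatic carbons in a ring (a benzene ring).
(A) has a methyl group (-CH3) but no six-membered all-carbon aromatic ring is present.
(B) has a methyl group (-CH3) but no six-membered all-carbon aromatic ring is present.
(C) contains a phenyl ring, which satisfies every atom and bond constraint.
(D) has a methyl group (-CH3) but no six-membered all-carbon aromatic ring is present.
So the answer is (C).

C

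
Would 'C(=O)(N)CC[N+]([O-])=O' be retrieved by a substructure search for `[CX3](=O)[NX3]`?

The pattern [CX3](=O)[NX3] describes a carbonyl carbon bonded to a trivalent nitrogen — an amide.
The molecule carries a primary amide (-C(=O)NH2), whose atoms satisfy every constraint of the query, so the pattern matches.

Yes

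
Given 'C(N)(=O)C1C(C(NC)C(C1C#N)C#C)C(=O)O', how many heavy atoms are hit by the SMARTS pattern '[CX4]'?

6

The query [CX4] means: C with X4: aliphatic carbon with exactly 4 total connections (bonds + H).
Check the 17 heavy atoms by environment: 6× C (X4) → match; 3× C (X2) → no; 2× N (X3) → no; 2× C (X3) → no; 2× O (X1) → no; 1× O (X2) → no; 1× N (X1) → no.
That gives 6 matching atoms.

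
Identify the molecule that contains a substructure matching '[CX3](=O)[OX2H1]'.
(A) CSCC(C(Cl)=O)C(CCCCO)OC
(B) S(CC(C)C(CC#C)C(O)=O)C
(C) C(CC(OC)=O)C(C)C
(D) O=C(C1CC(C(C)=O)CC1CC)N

[CX3](=O)[OX2H1] describes an sp2 carbon double-bonded to O and single-bonded to an -OH oxygen (a carboxylic acid).
(A) has an acyl chloride (-C(=O)Cl) but the carbonyl is bonded to Cl, not to an -OH oxygen.
(B) contains a carboxylic acid group (-C(=O)OH), which satisfies every atom and bond constraint.
(C) has a methyl-ester group (-C(=O)OCH3) but the singly-bonded O has no H (OX2H0, not OX2H1).
(D) has a primary amide (-C(=O)NH2) but the carbonyl is bonded to N, not to an -OH oxygen.
So the answer is (B).

B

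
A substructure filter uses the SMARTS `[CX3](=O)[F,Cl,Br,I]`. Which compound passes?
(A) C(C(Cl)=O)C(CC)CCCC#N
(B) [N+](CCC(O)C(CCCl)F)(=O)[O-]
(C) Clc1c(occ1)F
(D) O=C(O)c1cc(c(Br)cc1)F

[CX3](=O)[F,Cl,Br,I] describes a carbonyl carbon bonded to a halogen (an acyl halide).
(A) contains an acyl chloride (-C(=O)Cl), which satisfies every atom and bond constraint.
(B) has a chloro substituent but the Cl is not on a carbonyl carbon.
(C) has a chloro substituent but the Cl is not on a carbonyl carbon.
(D) has a carboxylic acid group (-C(=O)OH) but the carbonyl is bonded to -OH, not to a halogen.
So the answer is (A).

A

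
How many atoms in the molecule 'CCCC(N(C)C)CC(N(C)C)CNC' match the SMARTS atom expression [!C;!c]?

3

Check the 15 heavy atoms by environment: 12× C → no; 3× N → match.
That gives 3 matching atoms.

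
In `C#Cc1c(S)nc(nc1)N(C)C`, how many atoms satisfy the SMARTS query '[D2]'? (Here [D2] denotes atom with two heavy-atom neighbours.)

4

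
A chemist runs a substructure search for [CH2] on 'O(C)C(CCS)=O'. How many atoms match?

The query [CH2] means: aliphatic carbon with exactly two hydrogens.
Check the 7 heavy atoms by environment: 2× C (H2) → match; 1× S (H1) → no; 1× C (H0) → no; 2× O (H0) → no; 1× C (H3) → no.
That gives 2 matching atoms.

2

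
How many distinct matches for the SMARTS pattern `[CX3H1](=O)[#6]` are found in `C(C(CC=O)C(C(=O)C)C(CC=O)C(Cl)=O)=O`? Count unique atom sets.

3

[CX3H1](=O)[#6] is the SMARTS for an aldehyde: an sp2 carbon with one H, double-bonded to O and single-bonded to carbon.
The molecule carries 3 separate instances of an aldehyde (-CHO) meeting every constraint; each maps to a distinct set of atoms, giving 3 matches.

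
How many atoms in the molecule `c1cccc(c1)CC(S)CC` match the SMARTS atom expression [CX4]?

4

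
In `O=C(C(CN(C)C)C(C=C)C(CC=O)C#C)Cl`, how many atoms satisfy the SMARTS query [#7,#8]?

3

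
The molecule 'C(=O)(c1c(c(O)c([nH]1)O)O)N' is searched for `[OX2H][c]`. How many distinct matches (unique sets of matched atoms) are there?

[OX2H][c] is the SMARTS for a phenol: a hydroxyl oxygen attached to an aromatic carbon.
The molecule carries 3 separate instances of a hydroxyl group (-OH) meeting every constraint; each maps to a distinct set of atoms, giving 3 matches.

3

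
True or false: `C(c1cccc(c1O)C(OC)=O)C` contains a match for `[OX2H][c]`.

True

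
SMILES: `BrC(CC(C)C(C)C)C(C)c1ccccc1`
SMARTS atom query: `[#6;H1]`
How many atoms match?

Check the 16 heavy atoms by environment: 4× C (H3) → no; 4× C (H1) → match; 1× C (H2) → no; 1× Br (H0) → no; 1× c (aromatic, H0) → no; 5× c (aromatic, H1) → match.
Summing the matching environments: 4 + 5 = 9 matching atoms.

9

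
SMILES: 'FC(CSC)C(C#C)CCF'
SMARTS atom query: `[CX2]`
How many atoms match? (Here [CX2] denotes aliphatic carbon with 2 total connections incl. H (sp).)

2

The query [CX2] means: C with X2: aliphatic carbon with exactly 2 total connections.
Check the 11 heavy atoms by environment: 6× C (X4) → no; 2× C (X2) → match; 2× F (X1) → no; 1× S (X2) → no.
That gives 2 matching atoms.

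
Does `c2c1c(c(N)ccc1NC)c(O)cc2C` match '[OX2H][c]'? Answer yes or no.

The pattern [OX2H][c] describes a hydroxyl oxygen attached to an aromatic carbon — a phenol.
The molecule carries a hydroxyl group (-OH), whose atoms satisfy every constraint of the query, so the pattern matches.

Yes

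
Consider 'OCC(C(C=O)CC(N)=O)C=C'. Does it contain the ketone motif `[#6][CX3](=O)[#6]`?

The pattern [#6][CX3](=O)[#6] describes a carbonyl carbon (no H) flanked by two carbons — a ketone.
The closest candidate here is a primary amide (-C(=O)NH2), but one neighbour of the carbonyl carbon is N, not C. No other fragment satisfies the full query, so there is no match.

No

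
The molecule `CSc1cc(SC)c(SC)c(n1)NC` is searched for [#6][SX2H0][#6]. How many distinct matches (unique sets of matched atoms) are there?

3

[#6][SX2H0][#6] is the SMARTS for a thioether: an aliphatic sulfur bridging two carbons with no H on the sulfur.
The molecule carries 3 separate instances of a methylthio ether (-SCH3) meeting every constraint; each maps to a distinct set of atoms, giving 3 matches.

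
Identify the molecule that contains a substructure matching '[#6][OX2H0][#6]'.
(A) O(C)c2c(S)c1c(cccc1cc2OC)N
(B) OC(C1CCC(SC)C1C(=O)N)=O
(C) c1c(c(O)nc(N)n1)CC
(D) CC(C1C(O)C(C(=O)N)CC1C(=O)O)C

A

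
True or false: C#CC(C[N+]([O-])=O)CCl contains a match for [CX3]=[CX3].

False

The pattern [CX3]=[CX3] describes a non-aromatic C=C double bond between two sp2 carbons — an alkene.
The closest candidate here is an ethynyl group (-C#CH), but the C-C bond is a triple bond, not a double bond. No other fragment satisfies the full query, so there is no match.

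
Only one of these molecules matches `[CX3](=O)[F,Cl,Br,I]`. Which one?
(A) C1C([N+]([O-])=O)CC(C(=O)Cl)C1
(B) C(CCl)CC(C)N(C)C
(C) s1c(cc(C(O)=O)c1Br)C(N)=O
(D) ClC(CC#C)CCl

[CX3](=O)[F,Cl,Br,I] describes a carbonyl carbon bonded to a halogen (an acyl halide).
(A) contains an acyl chloride (-C(=O)Cl), which satisfies every atom and bond constraint.
(B) has a chloro substituent but the Cl is not on a carbonyl carbon.
(C) has a carboxylic acid group (-C(=O)OH) but the carbonyl is bonded to -OH, not to a halogen.
(D) has a chloro substituent but the Cl is not on a carbonyl carbon.
So the answer is (A).

A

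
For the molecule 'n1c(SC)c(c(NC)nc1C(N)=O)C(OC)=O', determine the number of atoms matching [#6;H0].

6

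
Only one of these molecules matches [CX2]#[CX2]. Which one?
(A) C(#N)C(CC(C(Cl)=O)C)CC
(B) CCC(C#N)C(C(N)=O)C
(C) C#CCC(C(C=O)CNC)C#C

C

[CX2]#[CX2] describes a carbon-carbon triple bond (an alkyne).
(A) has a nitrile (-C#N) but the triple bond is C#N, not C#C.
(B) has a nitrile (-C#N) but the triple bond is C#N, not C#C.
(C) contains an ethynyl group (-C#CH), which satisfies every atom and bond constraint.
So the answer is (C).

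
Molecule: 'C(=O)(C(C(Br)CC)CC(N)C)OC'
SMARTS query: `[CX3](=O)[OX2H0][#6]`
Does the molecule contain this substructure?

The pattern [CX3](=O)[OX2H0][#6] describes a carbonyl carbon bonded to an oxygen that is itself bonded to carbon (no H on that O) — an ester.
The molecule carries a methyl-ester group (-C(=O)OCH3), whose atoms satisfy every constraint of the query, so the pattern matches.

Yes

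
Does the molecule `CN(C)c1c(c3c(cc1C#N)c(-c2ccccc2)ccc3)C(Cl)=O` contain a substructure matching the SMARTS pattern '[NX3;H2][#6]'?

The pattern [NX3;H2][#6] describes a trivalent nitrogen with two H attached to carbon — a primary amine.
The closest candidate here is a nitrile (-C#N), but the nitrogen is NX1 (triple-bonded), not NX3 with two H. No other fragment satisfies the full query, so there is no match.

No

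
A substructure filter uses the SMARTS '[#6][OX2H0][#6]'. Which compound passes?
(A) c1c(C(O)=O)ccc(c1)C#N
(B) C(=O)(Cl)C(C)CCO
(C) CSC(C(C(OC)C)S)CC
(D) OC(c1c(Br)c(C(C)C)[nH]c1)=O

[#6][OX2H0][#6] describes an aliphatic oxygen bridging two carbons with no H on the oxygen (an ether).
(A) has a carboxylic acid group (-C(=O)OH) but the -OH oxygen has H1; the =O is OX1, not OX2.
(B) has a hydroxyl group (-OH) but the oxygen has H1, not H0 bridging two carbons.
(C) contains a methoxy ether (-OCH3), which satisfies every atom and bond constraint.
(D) has a carboxylic acid group (-C(=O)OH) but the -OH oxygen has H1; the =O is OX1, not OX2.
So the answer is (C).

C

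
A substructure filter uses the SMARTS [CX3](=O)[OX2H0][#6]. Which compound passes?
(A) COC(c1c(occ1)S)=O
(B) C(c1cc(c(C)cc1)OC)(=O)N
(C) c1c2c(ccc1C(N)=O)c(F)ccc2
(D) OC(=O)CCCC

A

[CX3](=O)[OX2H0][#6] describes a carbonyl carbon bonded to an oxygen that is itself bonded to carbon (no H on that O) (an ester).
(A) contains a methyl-ester group (-C(=O)OCH3), which satisfies every atom and bond constraint.
(B) has a primary amide (-C(=O)NH2) but the carbonyl is bonded to N, not to an O-C linkage.
(C) has a primary amide (-C(=O)NH2) but the carbonyl is bonded to N, not to an O-C linkage.
(D) has a carboxylic acid group (-C(=O)OH) but the singly-bonded O carries H (OX2H1, not H0).
So the answer is (A).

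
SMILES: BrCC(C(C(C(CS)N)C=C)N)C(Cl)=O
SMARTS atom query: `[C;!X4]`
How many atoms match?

3

The query [C;!X4] means: aliphatic carbon that does not have four total connections.
Check the 15 heavy atoms by environment: 6× C (X4) → no; 1× Br (X1) → no; 3× C (X3) → match; 1× O (X1) → no; 1× Cl (X1) → no; 2× N (X3) → no; 1× S (X2) → no.
That gives 3 matching atoms.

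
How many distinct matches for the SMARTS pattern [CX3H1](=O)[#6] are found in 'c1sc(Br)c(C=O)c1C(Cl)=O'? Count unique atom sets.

1

[CX3H1](=O)[#6] is the SMARTS for an aldehyde: an sp2 carbon with one H, double-bonded to O and single-bonded to carbon.
Exactly one fragment in the molecule meets all constraints, giving 1 match.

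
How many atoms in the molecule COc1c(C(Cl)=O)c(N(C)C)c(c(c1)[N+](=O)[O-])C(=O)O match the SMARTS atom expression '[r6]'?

The query [r6] means: r6 matches atoms in a six-membered ring.
Check the 20 heavy atoms by environment: 6× c (aromatic, in 6-ring) → match; 1× N (acyclic) → no; 5× C (acyclic) → no; 5× O (acyclic) → no; 1× Cl (acyclic) → no; 1× N (charge +1, acyclic) → no; 1× O (charge -1, acyclic) → no.
That gives 6 matching atoms.

6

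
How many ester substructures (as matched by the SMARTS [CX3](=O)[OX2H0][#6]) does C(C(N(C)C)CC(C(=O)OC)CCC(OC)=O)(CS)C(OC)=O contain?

3

[CX3](=O)[OX2H0][#6] is the SMARTS for an ester: a carbonyl carbon bonded to an oxygen that is itself bonded to carbon (no H on that O).
The molecule carries 3 separate instances of a methyl-ester group (-C(=O)OCH3) meeting every constraint; each maps to a distinct set of atoms, giving 3 matches.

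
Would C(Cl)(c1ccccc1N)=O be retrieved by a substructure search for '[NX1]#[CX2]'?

No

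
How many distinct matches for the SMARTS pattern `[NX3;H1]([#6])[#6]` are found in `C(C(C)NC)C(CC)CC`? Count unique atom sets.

[NX3;H1]([#6])[#6] is the SMARTS for a secondary amine: a trivalent nitrogen with one H, bonded to two carbons.
Exactly one fragment in the molecule meets all constraints, giving 1 match.

1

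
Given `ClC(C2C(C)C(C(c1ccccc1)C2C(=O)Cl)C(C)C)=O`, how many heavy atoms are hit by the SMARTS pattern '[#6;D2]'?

The query [#6;D2] means: any carbon bonded to exactly two heavy atoms.
Check the 21 heavy atoms by environment: 8× C (D3) → no; 3× C (D1) → no; 2× O (D1) → no; 2× Cl (D1) → no; 1× c (aromatic, D3) → no; 5× c (aromatic, D2) → match.
That gives 5 matching atoms.

5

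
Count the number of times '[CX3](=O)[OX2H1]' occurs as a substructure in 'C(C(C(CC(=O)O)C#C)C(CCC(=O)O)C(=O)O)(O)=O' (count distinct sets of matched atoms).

4

[CX3](=O)[OX2H1] is the SMARTS for a carboxylic acid: an sp2 carbon double-bonded to O and single-bonded to an -OH oxygen.
The molecule carries 4 separate instances of a carboxylic acid group (-C(=O)OH) meeting every constraint; each maps to a distinct set of atoms, giving 4 matches.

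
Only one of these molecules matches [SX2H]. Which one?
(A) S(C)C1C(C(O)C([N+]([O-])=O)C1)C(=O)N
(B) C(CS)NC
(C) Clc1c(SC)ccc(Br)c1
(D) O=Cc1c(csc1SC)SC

B

[SX2H] describes an aliphatic sulfur with two connections, one being H (a thiol).
(A) has a hydroxyl group (-OH) but it is an -OH, not an -SH.
(B) contains a thiol (-SH), which satisfies every atom and bond constraint.
(C) has a methylthio ether (-SCH3) but the sulfur has H0 (bonded to two carbons), not H1.
(D) has a methylthio ether (-SCH3) but the sulfur has H0 (bonded to two carbons), not H1.
So the answer is (B).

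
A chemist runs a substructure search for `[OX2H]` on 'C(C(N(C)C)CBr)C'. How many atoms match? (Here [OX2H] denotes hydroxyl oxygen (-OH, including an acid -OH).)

0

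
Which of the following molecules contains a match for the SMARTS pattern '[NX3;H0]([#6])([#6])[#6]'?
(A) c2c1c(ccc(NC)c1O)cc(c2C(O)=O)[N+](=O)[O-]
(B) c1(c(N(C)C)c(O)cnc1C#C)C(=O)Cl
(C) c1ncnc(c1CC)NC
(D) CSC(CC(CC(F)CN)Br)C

B

[NX3;H0]([#6])([#6])[#6] describes a trivalent nitrogen with no H, bonded to three carbons (a tertiary amine).
(A) has an N-methylamino group (-NHCH3) but the nitrogen still has one H (H1), not H0.
(B) contains a dimethylamino group (-N(CH3)2), which satisfies every atom and bond constraint.
(C) has an N-methylamino group (-NHCH3) but the nitrogen still has one H (H1), not H0.
(D) has a primary amino group (-NH2) but the nitrogen has H2, not H0 with three carbons.
So the answer is (B).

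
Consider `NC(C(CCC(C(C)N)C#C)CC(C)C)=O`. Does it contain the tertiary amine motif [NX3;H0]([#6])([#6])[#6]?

No

The pattern [NX3;H0]([#6])([#6])[#6] describes a trivalent nitrogen with no H, bonded to three carbons — a tertiary amine.
The closest candidate here is a primary amino group (-NH2), but the nitrogen has H2, not H0 with three carbons. No other fragment satisfies the full query, so there is no match.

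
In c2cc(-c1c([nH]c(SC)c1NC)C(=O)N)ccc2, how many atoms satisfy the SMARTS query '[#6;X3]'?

11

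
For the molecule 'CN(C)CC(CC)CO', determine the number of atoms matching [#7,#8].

2

Check the 9 heavy atoms by environment: 7× C → no; 1× O → match; 1× N → match.
Summing the matching environments: 1 + 1 = 2 matching atoms.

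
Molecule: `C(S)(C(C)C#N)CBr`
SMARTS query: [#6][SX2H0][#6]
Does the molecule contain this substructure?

No

The pattern [#6][SX2H0][#6] describes an aliphatic sulfur bridging two carbons with no H on the sulfur — a thioether.
The closest candidate here is a thiol (-SH), but the sulfur has H1, not H0 bridging two carbons. No other fragment satisfies the full query, so there is no match.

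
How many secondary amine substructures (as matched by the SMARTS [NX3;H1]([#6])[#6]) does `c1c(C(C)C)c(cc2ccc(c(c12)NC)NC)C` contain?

2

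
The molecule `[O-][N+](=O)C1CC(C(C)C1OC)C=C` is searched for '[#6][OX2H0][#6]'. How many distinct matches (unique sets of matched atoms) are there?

1

[#6][OX2H0][#6] is the SMARTS for an ether: an aliphatic oxygen bridging two carbons with no H on the oxygen.
Exactly one fragment in the molecule meets all constraints, giving 1 match.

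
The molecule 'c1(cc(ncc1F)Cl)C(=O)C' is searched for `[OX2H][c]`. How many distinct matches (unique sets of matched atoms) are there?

0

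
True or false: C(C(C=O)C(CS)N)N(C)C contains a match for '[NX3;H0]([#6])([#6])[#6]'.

True

The pattern [NX3;H0]([#6])([#6])[#6] describes a trivalent nitrogen with no H, bonded to three carbons — a tertiary amine.
The molecule carries a dimethylamino group (-N(CH3)2), whose atoms satisfy every constraint of the query, so the pattern matches.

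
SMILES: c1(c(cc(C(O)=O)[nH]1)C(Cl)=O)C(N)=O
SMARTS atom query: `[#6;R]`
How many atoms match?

4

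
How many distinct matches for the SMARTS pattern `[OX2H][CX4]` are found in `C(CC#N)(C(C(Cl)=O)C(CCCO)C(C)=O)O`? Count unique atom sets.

2

[OX2H][CX4] is the SMARTS for an aliphatic alcohol: a hydroxyl oxygen bound to an sp3 (X4) carbon.
The molecule carries 2 separate instances of a hydroxyl group (-OH) meeting every constraint; each maps to a distinct set of atoms, giving 2 matches.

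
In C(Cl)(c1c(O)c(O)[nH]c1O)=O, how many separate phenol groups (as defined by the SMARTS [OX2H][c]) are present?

[OX2H][c] is the SMARTS for a phenol: a hydroxyl oxygen attached to an aromatic carbon.
The molecule carries 3 separate instances of a hydroxyl group (-OH) meeting every constraint; each maps to a distinct set of atoms, giving 3 matches.

3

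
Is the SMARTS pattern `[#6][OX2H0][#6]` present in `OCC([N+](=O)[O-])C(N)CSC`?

No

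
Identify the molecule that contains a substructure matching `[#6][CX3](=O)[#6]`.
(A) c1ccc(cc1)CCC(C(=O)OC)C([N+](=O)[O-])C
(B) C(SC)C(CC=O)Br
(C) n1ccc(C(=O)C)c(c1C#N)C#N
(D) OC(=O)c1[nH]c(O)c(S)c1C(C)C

C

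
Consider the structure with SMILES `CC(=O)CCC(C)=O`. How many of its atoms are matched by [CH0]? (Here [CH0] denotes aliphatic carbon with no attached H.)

The query [CH0] means: aliphatic carbon with no attached hydrogen.
Check the 8 heavy atoms by environment: 2× C (H2) → no; 2× C (H0) → match; 2× O (H0) → no; 2× C (H3) → no.
That gives 2 matching atoms.

2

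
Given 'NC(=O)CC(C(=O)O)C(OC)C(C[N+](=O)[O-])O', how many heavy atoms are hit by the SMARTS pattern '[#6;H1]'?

3

The query [#6;H1] means: any carbon bearing exactly one hydrogen.
Check the 17 heavy atoms by environment: 2× C (H2) → no; 3× C (H1) → match; 2× C (H0) → no; 4× O (H0) → no; 2× O (H1) → no; 1× N (charge +1, H0) → no; 1× O (charge -1, H0) → no; 1× N (H2) → no; 1× C (H3) → no.
That gives 3 matching atoms.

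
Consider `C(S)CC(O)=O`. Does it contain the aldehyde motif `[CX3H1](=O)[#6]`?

No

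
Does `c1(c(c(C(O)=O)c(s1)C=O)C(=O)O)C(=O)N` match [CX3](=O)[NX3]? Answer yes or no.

The pattern [CX3](=O)[NX3] describes a carbonyl carbon bonded to a trivalent nitrogen — an amide.
The molecule carries a primary amide (-C(=O)NH2), whose atoms satisfy every constraint of the query, so the pattern matches.

Yes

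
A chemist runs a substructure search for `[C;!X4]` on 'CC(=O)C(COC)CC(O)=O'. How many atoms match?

2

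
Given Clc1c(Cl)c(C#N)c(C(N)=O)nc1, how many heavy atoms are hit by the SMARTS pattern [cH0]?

4

The query [cH0] means: aromatic carbon with no attached hydrogen (substituted or ring-fusion).
Check the 13 heavy atoms by environment: 1× n (aromatic, H0) → no; 1× c (aromatic, H1) → no; 4× c (aromatic, H0) → match; 2× C (H0) → no; 1× N (H0) → no; 2× Cl (H0) → no; 1× O (H0) → no; 1× N (H2) → no.
That gives 4 matching atoms.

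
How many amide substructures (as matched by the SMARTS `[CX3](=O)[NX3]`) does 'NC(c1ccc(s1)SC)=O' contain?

1

[CX3](=O)[NX3] is the SMARTS for an amide: a carbonyl carbon bonded to a trivalent nitrogen.
Exactly one fragment in the molecule meets all constraints, giving 1 match.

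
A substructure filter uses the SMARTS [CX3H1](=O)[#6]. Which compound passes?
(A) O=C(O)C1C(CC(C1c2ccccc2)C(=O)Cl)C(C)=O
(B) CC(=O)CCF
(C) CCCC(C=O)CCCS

C

[CX3H1](=O)[#6] describes an sp2 carbon with one H, double-bonded to O and single-bonded to carbon (an aldehyde).
(A) has a carboxylic acid group (-C(=O)OH) but the carbonyl carbon has H0 and is bonded to O, not H1.
(B) has an acetyl/ketone group (-C(=O)CH3) but the carbonyl carbon has H0 (two carbon neighbours), not H1.
(C) contains an aldehyde (-CHO), which satisfies every atom and bond constraint.
So the answer is (C).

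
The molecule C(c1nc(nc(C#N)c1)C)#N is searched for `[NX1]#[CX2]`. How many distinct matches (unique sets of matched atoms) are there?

[NX1]#[CX2] is the SMARTS for a nitrile: a nitrogen triple-bonded to a two-connected carbon.
The molecule carries 2 separate instances of a nitrile (-C#N) meeting every constraint; each maps to a distinct set of atoms, giving 2 matches.

2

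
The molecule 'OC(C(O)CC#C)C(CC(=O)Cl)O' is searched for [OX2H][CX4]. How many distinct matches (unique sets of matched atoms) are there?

3

[OX2H][CX4] is the SMARTS for an aliphatic alcohol: a hydroxyl oxygen bound to an sp3 (X4) carbon.
The molecule carries 3 separate instances of a hydroxyl group (-OH) meeting every constraint; each maps to a distinct set of atoms, giving 3 matches.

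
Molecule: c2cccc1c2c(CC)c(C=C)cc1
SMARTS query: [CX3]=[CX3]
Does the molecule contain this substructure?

Yes

The pattern [CX3]=[CX3] describes a non-aromatic C=C double bond between two sp2 carbons — an alkene.
The molecule carries a vinyl group (-CH=CH2), whose atoms satisfy every constraint of the query, so the pattern matches.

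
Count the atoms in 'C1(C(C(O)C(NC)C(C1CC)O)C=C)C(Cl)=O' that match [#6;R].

6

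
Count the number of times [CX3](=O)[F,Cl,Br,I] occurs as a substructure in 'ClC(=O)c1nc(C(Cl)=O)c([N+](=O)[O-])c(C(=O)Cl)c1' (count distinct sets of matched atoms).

3

[CX3](=O)[F,Cl,Br,I] is the SMARTS for an acyl halide: a carbonyl carbon bonded to a halogen.
The molecule carries 3 separate instances of an acyl chloride (-C(=O)Cl) meeting every constraint; each maps to a distinct set of atoms, giving 3 matches.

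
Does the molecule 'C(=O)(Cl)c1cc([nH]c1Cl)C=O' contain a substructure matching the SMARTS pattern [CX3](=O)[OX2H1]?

The pattern [CX3](=O)[OX2H1] describes an sp2 carbon double-bonded to O and single-bonded to an -OH oxygen — a carboxylic acid.
The closest candidate here is an aldehyde (-CHO), but there is no singly-bonded oxygen on the carbonyl carbon. No other fragment satisfies the full query, so there is no match.

No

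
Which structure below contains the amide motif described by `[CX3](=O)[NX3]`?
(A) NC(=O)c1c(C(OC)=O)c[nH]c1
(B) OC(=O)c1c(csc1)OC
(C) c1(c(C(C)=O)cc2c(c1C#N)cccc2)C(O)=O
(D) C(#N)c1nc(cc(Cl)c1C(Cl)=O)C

[CX3](=O)[NX3] describes a carbonyl carbon bonded to a trivalent nitrogen (an amide).
(A) contains a primary amide (-C(=O)NH2), which satisfies every atom and bond constraint.
(B) has a carboxylic acid group (-C(=O)OH) but the carbonyl is bonded to O, not to an NX3 nitrogen.
(C) has a carboxylic acid group (-C(=O)OH) but the carbonyl is bonded to O, not to an NX3 nitrogen.
(D) has a nitrile (-C#N) but the nitrile N is NX1 (triple-bonded), not NX3.
So the answer is (A).

A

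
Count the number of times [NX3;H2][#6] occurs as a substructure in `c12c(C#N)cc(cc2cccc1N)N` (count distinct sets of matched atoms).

2

[NX3;H2][#6] is the SMARTS for a primary amine: a trivalent nitrogen with two H attached to carbon.
The molecule carries 2 separate instances of a primary amino group (-NH2) meeting every constraint; each maps to a distinct set of atoms, giving 2 matches.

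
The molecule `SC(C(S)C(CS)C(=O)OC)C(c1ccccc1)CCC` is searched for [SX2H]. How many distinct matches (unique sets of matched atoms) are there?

3

[SX2H] is the SMARTS for a thiol: an aliphatic sulfur with two connections, one being H.
The molecule carries 3 separate instances of a thiol (-SH) meeting every constraint; each maps to a distinct set of atoms, giving 3 matches.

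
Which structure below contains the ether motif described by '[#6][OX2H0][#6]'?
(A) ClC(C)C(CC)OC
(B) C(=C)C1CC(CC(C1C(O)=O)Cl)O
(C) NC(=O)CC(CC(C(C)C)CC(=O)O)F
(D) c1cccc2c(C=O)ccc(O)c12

A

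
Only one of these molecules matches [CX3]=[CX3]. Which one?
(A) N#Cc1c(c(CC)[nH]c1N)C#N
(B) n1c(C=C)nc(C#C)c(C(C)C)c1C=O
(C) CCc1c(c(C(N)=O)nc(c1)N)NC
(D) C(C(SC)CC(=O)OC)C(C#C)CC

B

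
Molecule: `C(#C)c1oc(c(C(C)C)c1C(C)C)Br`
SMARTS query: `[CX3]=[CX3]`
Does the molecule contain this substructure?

The pattern [CX3]=[CX3] describes a non-aromatic C=C double bond between two sp2 carbons — an alkene.
The closest candidate here is an ethynyl group (-C#CH), but the C-C bond is a triple bond, not a double bond. No other fragment satisfies the full query, so there is no match.

No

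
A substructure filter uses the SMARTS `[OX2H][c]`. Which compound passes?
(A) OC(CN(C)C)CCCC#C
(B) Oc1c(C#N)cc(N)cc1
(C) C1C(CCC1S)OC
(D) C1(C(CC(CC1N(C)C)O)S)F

B

[OX2H][c] describes a hydroxyl oxygen attached to an aromatic carbon (a phenol).
(A) has a hydroxyl group (-OH) but the -OH is on an aliphatic carbon, not an aromatic c.
(B) contains a hydroxyl group (-OH), which satisfies every atom and bond constraint.
(C) has a methoxy ether (-OCH3) but the oxygen has H0, not H1.
(D) has a hydroxyl group (-OH) but the -OH is on an aliphatic carbon, not an aromatic c.
So the answer is (B).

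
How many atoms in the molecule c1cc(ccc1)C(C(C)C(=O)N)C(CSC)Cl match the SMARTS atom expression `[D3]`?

The query [D3] means: atom with exactly three heavy-atom neighbours.
Check the 17 heavy atoms by environment: 2× C (D1) → no; 4× C (D3) → match; 1× C (D2) → no; 1× Cl (D1) → no; 1× S (D2) → no; 1× c (aromatic, D3) → match; 5× c (aromatic, D2) → no; 1× O (D1) → no; 1× N (D1) → no.
Summing the matching environments: 4 + 1 = 5 matching atoms.

5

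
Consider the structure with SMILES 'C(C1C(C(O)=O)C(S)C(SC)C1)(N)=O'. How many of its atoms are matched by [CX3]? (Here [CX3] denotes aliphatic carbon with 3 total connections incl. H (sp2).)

The query [CX3] means: C with X3: aliphatic carbon with exactly 3 total connections.
Check the 14 heavy atoms by environment: 6× C (X4) → no; 2× C (X3) → match; 2× O (X1) → no; 1× O (X2) → no; 2× S (X2) → no; 1× N (X3) → no.
That gives 2 matching atoms.

2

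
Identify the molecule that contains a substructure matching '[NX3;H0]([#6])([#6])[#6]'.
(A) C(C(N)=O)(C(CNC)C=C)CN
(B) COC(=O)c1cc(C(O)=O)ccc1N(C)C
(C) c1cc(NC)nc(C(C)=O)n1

B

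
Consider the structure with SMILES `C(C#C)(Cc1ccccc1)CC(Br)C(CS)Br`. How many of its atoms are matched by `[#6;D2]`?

9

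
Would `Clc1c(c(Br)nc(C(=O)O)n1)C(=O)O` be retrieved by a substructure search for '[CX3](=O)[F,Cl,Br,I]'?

The pattern [CX3](=O)[F,Cl,Br,I] describes a carbonyl carbon bonded to a halogen — an acyl halide.
The closest candidate here is a chloro substituent, but the Cl is not on a carbonyl carbon. No other fragment satisfies the full query, so there is no match.

No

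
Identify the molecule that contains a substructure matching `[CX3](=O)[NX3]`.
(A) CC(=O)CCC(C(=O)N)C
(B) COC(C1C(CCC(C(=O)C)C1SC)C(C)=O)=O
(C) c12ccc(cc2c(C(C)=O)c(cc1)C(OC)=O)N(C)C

[CX3](=O)[NX3] describes a carbonyl carbon bonded to a trivalent nitrogen (an amide).
(A) contains a primary amide (-C(=O)NH2), which satisfies every atom and bond constraint.
(B) has a methyl-ester group (-C(=O)OCH3) but the carbonyl is bonded to O, not to an NX3 nitrogen.
(C) has a methyl-ester group (-C(=O)OCH3) but the carbonyl is bonded to O, not to an NX3 nitrogen.
So the answer is (A).

A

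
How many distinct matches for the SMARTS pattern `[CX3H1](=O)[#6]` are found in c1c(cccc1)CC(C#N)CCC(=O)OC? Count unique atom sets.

[CX3H1](=O)[#6] is the SMARTS for an aldehyde: an sp2 carbon with one H, double-bonded to O and single-bonded to carbon.
The molecule has a methyl-ester group (-C(=O)OCH3), but the carbonyl carbon has H0, not H1; nothing else fits, so there are 0 matches.

0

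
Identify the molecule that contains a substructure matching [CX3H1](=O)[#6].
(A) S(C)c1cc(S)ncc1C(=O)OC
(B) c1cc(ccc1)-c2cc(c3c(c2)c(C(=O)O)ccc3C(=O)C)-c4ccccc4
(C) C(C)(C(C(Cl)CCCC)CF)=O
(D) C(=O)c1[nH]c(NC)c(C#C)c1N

[CX3H1](=O)[#6] describes an sp2 carbon with one H, double-bonded to O and single-bonded to carbon (an aldehyde).
(A) has a methyl-ester group (-C(=O)OCH3) but the carbonyl carbon has H0, not H1.
(B) has a carboxylic acid group (-C(=O)OH) but the carbonyl carbon has H0 and is bonded to O, not H1.
(C) has an acetyl/ketone group (-C(=O)CH3) but the carbonyl carbon has H0 (two carbon neighbours), not H1.
(D) contains an aldehyde (-CHO), which satisfies every atom and bond constraint.
So the answer is (D).

D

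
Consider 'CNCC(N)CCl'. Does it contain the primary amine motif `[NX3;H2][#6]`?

Yes

The pattern [NX3;H2][#6] describes a trivalent nitrogen with two H attached to carbon — a primary amine.
The molecule carries a primary amino group (-NH2), whose atoms satisfy every constraint of the query, so the pattern matches.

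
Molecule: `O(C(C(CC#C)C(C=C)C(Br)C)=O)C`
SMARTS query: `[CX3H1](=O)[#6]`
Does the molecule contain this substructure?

No

The pattern [CX3H1](=O)[#6] describes an sp2 carbon with one H, double-bonded to O and single-bonded to carbon — an aldehyde.
The closest candidate here is a methyl-ester group (-C(=O)OCH3), but the carbonyl carbon has H0, not H1. No other fragment satisfies the full query, so there is no match.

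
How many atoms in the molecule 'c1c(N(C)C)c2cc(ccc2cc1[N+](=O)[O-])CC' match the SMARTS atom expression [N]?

2

Check the 18 heavy atoms by environment: 10× c (aromatic) → no; 1× N → match; 4× C → no; 1× N (charge +1) → match; 1× O (charge -1) → no; 1× O → no.
Summing the matching environments: 1 + 1 = 2 matching atoms.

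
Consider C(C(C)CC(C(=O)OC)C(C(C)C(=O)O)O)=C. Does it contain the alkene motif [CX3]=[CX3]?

Yes

The pattern [CX3]=[CX3] describes a non-aromatic C=C double bond between two sp2 carbons — an alkene.
The molecule carries a vinyl group (-CH=CH2), whose atoms satisfy every constraint of the query, so the pattern matches.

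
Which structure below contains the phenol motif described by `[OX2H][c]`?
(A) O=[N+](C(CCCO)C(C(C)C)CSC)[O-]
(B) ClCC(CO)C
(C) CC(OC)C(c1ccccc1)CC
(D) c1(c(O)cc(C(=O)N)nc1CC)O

D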